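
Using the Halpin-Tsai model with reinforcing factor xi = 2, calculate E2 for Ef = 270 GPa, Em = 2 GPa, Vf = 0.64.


eta = (Ef/Em - 1)/(Ef/Em + xi) = (135.0 - 1)/(135.0 + 2) = 0.9781
E2 = Em*(1+xi*eta*Vf)/(1-eta*Vf) = 12.04 GPa

12.04 GPa


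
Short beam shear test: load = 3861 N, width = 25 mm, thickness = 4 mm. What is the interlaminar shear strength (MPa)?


ILSS = 3F/(4bh) = 3*3861/(4*25*4) = 28.96 MPa

28.96 MPa


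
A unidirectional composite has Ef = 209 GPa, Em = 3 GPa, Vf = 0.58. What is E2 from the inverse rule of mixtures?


1/E2 = Vf/Ef + (1-Vf)/Em = 0.58/209 + 0.42/3
E2 = 7.0 GPa

7.0 GPa


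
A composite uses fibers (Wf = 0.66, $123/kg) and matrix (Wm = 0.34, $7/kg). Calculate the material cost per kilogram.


Cost = cost_f*Wf + cost_m*Wm = 123*0.66 + 7*0.34 = $83.56/kg

$83.56/kg


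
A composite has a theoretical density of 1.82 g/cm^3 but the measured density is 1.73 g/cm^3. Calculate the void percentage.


Void% = (rho_theo - rho_actual)/rho_theo * 100 = (1.82 - 1.73)/1.82 * 100 = 4.95%

4.95%


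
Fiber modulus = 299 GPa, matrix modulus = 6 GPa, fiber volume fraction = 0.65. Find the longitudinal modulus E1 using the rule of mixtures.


E1 = Ef*Vf + Em*(1-Vf) = 299*0.65 + 6*0.35 = 196.45 GPa

196.45 GPa


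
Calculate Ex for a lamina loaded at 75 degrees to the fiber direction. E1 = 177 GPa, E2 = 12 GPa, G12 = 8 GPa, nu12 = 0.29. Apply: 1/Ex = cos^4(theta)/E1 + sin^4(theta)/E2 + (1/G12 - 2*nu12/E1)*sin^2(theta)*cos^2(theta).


cos^4(75) = 0.004487, sin^4(75) = 0.870513, sin^2(75)*cos^2(75) = 0.0625
1/G12 - 2*nu12/E1 = 1/8 - 2*0.29/177 = 0.121723 GPa^-1
1/Ex = 0.004487/177 + 0.870513/12 + 0.121723*0.0625 = 0.0801758 GPa^-1
Ex = 12.47 GPa

12.47 GPa


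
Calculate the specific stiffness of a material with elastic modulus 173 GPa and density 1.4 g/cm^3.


Specific stiffness = E/rho = 173/1.4 = 123.6 GPa/(g/cm^3)

123.6 GPa/(g/cm^3)


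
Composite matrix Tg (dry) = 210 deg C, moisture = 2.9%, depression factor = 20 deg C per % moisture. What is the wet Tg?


Tg_wet = Tg_dry - k*moisture = 210 - 20*2.9 = 152.0 deg C

152.0 deg C


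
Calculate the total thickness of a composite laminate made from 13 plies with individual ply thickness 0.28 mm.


h = n * t_ply = 13 * 0.28 = 3.64 mm

3.64 mm


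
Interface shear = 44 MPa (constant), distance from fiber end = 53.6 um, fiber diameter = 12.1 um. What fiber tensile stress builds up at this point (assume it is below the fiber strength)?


Force balance: sigma_f * (pi*d^2/4) = tau * (pi*d) * x  ->  sigma_f = 4 * tau * x / d
sigma_f = 4 * 44 * 53.6 / 12.1 = 779.6 MPa

779.6 MPa


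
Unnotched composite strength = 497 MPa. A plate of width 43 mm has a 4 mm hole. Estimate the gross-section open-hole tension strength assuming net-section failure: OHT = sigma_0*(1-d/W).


OHT = sigma_0*(1-d/W) = 497*(1-4/43) = 450.8 MPa

450.8 MPa


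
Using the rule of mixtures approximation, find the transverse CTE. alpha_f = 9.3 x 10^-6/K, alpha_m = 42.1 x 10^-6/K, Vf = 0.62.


alpha_2 = alpha_f*Vf + alpha_m*(1-Vf) = 9.3*0.62 + 42.1*0.38 = 21.8 x 10^-6/K

21.8 x 10^-6/K


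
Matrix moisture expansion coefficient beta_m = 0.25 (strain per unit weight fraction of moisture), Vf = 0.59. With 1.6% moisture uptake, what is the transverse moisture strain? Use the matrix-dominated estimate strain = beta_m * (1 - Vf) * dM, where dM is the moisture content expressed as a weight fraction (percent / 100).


dM = 1.6/100 = 0.016
strain = beta_m * (1-Vf) * dM = 0.25 * 0.41 * 0.016 = 0.00164

0.00164


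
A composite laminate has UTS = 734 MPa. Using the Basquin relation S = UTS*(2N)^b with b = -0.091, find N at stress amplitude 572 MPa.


N = 0.5 * (S/UTS)^(1/b) = 0.5 * (572/734)^(1/-0.091) = 7.7460 cycles

7.7460 cycles


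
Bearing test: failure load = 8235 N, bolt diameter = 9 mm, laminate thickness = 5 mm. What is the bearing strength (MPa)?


sigma_br = F/(d*h) = 8235/(9*5) = 183.0 MPa

183.0 MPa


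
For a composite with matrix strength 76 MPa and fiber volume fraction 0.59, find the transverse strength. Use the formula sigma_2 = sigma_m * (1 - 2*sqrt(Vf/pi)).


factor = 1 - 2*sqrt(0.59/pi) = 0.1333
sigma_2 = 76 * 0.1333 = 10.13 MPa

10.13 MPa


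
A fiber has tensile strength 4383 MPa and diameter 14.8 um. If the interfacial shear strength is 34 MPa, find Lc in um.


Lc = sigma_f * d / (2 * tau_i) = 4383 * 14.8 / (2 * 34) = 953.9 um

953.9 um


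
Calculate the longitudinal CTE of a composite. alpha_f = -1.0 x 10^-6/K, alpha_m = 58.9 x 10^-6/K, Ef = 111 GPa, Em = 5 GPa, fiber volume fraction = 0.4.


E1 = Ef*Vf + Em*(1-Vf) = 47.4
alpha_1 = (alpha_f*Ef*Vf + alpha_m*Em*(1-Vf))/E1 = 2.79 x 10^-6/K

2.79 x 10^-6/K


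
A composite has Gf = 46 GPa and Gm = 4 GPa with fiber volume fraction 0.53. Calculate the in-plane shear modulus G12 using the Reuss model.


1/G12 = Vf/Gf + (1-Vf)/Gm = 0.53/46 + 0.47/4
G12 = 7.75 GPa

7.75 GPa


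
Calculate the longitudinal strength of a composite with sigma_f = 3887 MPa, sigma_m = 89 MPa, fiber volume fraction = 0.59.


sigma_1 = sigma_f*Vf + sigma_m*(1-Vf) = 3887*0.59 + 89*0.41 = 2329.8 MPa

2329.8 MPa


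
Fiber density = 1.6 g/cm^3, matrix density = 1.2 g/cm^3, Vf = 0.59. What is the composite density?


rho_c = rho_f*Vf + rho_m*(1-Vf) = 1.6*0.59 + 1.2*0.41 = 1.436 g/cm^3

1.436 g/cm^3


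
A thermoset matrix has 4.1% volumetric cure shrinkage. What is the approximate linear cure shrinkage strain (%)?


Linear shrinkage ≈ vol_shrink/3 = 4.1/3 = 1.367%

1.367%


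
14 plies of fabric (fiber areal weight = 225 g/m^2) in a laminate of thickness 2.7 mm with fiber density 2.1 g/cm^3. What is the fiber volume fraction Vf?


Vf = n * FAW / (rho_f * h * 1000) = 14 * 225 / (2.1 * 2.7 * 1000) = 0.5556

0.5556


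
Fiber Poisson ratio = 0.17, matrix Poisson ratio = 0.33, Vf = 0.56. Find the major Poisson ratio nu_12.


nu_12 = nu_f*Vf + nu_m*(1-Vf) = 0.17*0.56 + 0.33*0.44 = 0.2404

0.2404


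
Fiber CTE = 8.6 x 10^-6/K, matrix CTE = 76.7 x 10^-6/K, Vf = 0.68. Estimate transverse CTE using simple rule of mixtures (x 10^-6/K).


alpha_2 = alpha_f*Vf + alpha_m*(1-Vf) = 8.6*0.68 + 76.7*0.32 = 30.4 x 10^-6/K

30.4 x 10^-6/K


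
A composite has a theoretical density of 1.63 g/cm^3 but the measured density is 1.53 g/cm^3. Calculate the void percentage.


Void% = (rho_theo - rho_actual)/rho_theo * 100 = (1.63 - 1.53)/1.63 * 100 = 6.13%

6.13%


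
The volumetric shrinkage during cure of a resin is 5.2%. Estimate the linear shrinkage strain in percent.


Linear shrinkage ≈ vol_shrink/3 = 5.2/3 = 1.733%

1.733%


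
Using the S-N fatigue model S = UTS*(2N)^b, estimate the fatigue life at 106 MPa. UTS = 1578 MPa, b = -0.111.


N = 0.5 * (S/UTS)^(1/b) = 0.5 * (106/1578)^(1/-0.111) = 1.8397e+10 cycles

1.8397e+10 cycles


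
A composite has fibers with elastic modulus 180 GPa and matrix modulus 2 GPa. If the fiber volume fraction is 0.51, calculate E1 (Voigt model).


E1 = Ef*Vf + Em*(1-Vf) = 180*0.51 + 2*0.49 = 92.78 GPa

92.78 GPa


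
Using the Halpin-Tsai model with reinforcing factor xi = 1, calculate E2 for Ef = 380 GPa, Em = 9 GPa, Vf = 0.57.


eta = (Ef/Em - 1)/(Ef/Em + xi) = (42.2222 - 1)/(42.2222 + 1) = 0.9537
E2 = Em*(1+xi*eta*Vf)/(1-eta*Vf) = 30.44 GPa

30.44 GPa


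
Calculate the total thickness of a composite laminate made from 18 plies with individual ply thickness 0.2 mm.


h = n * t_ply = 18 * 0.2 = 3.6 mm

3.6 mm


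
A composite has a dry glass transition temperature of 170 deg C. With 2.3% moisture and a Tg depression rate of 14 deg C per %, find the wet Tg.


Tg_wet = Tg_dry - k*moisture = 170 - 14*2.3 = 137.8 deg C

137.8 deg C


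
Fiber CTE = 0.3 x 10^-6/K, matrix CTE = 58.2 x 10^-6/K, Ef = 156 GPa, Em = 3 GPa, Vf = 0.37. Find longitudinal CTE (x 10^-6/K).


E1 = Ef*Vf + Em*(1-Vf) = 59.61
alpha_1 = (alpha_f*Ef*Vf + alpha_m*Em*(1-Vf))/E1 = 2.14 x 10^-6/K

2.14 x 10^-6/K


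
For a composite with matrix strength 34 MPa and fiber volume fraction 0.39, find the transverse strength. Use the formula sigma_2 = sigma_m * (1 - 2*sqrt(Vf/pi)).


factor = 1 - 2*sqrt(0.39/pi) = 0.2953
sigma_2 = 34 * 0.2953 = 10.04 MPa

10.04 MPa


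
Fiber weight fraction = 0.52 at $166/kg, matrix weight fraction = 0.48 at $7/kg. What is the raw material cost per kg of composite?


Cost = cost_f*Wf + cost_m*Wm = 166*0.52 + 7*0.48 = $89.68/kg

$89.68/kg


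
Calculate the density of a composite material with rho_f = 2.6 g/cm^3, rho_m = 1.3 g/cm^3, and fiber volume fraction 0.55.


rho_c = rho_f*Vf + rho_m*(1-Vf) = 2.6*0.55 + 1.3*0.45 = 2.015 g/cm^3

2.015 g/cm^3


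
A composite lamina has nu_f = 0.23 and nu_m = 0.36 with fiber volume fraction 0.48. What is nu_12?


nu_12 = nu_f*Vf + nu_m*(1-Vf) = 0.23*0.48 + 0.36*0.52 = 0.2976

0.2976


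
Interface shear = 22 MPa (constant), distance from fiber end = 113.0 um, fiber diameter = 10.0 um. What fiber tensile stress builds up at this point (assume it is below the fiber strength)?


Force balance: sigma_f * (pi*d^2/4) = tau * (pi*d) * x  ->  sigma_f = 4 * tau * x / d
sigma_f = 4 * 22 * 113.0 / 10.0 = 994.4 MPa

994.4 MPa


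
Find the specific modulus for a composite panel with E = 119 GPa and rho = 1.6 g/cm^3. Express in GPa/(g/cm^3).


Specific stiffness = E/rho = 119/1.6 = 74.4 GPa/(g/cm^3)

74.4 GPa/(g/cm^3)


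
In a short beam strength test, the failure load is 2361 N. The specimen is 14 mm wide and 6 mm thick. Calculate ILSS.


ILSS = 3F/(4bh) = 3*2361/(4*14*6) = 21.08 MPa

21.08 MPa


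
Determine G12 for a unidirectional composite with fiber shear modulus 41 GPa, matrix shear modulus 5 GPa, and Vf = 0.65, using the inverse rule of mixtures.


1/G12 = Vf/Gf + (1-Vf)/Gm = 0.65/41 + 0.35/5
G12 = 11.65 GPa

11.65 GPa


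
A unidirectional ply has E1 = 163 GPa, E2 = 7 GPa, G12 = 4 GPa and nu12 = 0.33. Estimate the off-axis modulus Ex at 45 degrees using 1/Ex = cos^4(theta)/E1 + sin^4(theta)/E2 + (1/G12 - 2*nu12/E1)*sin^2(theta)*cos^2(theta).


cos^4(45) = 0.25, sin^4(45) = 0.25, sin^2(45)*cos^2(45) = 0.25
1/G12 - 2*nu12/E1 = 1/4 - 2*0.33/163 = 0.245951 GPa^-1
1/Ex = 0.25/163 + 0.25/7 + 0.245951*0.25 = 0.0987358 GPa^-1
Ex = 10.13 GPa

10.13 GPa


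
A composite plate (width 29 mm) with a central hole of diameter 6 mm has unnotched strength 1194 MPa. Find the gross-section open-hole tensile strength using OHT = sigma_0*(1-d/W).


OHT = sigma_0*(1-d/W) = 1194*(1-6/29) = 947.0 MPa

947.0 MPa


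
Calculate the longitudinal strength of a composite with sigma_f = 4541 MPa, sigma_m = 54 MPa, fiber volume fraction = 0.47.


sigma_1 = sigma_f*Vf + sigma_m*(1-Vf) = 4541*0.47 + 54*0.53 = 2162.9 MPa

2162.9 MPa


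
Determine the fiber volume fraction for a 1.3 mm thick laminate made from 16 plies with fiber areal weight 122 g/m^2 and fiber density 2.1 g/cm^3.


Vf = n * FAW / (rho_f * h * 1000) = 16 * 122 / (2.1 * 1.3 * 1000) = 0.715

0.715


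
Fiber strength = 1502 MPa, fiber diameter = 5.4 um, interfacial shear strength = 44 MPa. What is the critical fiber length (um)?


Lc = sigma_f * d / (2 * tau_i) = 1502 * 5.4 / (2 * 44) = 92.2 um

92.2 um


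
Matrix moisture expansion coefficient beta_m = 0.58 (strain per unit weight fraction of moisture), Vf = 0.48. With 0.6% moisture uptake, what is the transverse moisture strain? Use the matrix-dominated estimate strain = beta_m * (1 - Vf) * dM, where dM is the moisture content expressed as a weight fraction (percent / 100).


dM = 0.6/100 = 0.006
strain = beta_m * (1-Vf) * dM = 0.58 * 0.52 * 0.006 = 0.0018096

0.0018096


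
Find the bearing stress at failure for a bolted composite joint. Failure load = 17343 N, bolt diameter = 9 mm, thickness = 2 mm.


sigma_br = F/(d*h) = 17343/(9*2) = 963.5 MPa

963.5 MPa


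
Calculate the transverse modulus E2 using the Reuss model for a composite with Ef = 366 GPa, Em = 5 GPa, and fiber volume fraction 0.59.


1/E2 = Vf/Ef + (1-Vf)/Em = 0.59/366 + 0.41/5
E2 = 11.96 GPa

11.96 GPa


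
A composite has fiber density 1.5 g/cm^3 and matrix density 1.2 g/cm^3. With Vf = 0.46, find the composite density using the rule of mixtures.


rho_c = rho_f*Vf + rho_m*(1-Vf) = 1.5*0.46 + 1.2*0.54 = 1.338 g/cm^3

1.338 g/cm^3


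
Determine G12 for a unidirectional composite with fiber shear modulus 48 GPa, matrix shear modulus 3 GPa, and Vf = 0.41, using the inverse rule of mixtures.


1/G12 = Vf/Gf + (1-Vf)/Gm = 0.41/48 + 0.59/3
G12 = 4.87 GPa

4.87 GPa


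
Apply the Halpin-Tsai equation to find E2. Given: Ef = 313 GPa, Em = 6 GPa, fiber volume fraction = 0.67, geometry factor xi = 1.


eta = (Ef/Em - 1)/(Ef/Em + xi) = (52.1667 - 1)/(52.1667 + 1) = 0.9624
E2 = Em*(1+xi*eta*Vf)/(1-eta*Vf) = 27.78 GPa

27.78 GPa


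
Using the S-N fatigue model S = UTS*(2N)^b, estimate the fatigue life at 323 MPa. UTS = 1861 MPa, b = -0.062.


N = 0.5 * (S/UTS)^(1/b) = 0.5 * (323/1861)^(1/-0.062) = 9.2429e+11 cycles

9.2429e+11 cycles


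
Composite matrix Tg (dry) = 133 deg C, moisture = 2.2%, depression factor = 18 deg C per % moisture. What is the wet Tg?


Tg_wet = Tg_dry - k*moisture = 133 - 18*2.2 = 93.4 deg C

93.4 deg C


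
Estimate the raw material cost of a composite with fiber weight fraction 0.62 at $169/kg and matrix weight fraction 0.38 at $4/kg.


Cost = cost_f*Wf + cost_m*Wm = 169*0.62 + 4*0.38 = $106.3/kg

$106.3/kg


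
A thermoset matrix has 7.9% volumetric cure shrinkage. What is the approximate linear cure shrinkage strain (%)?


Linear shrinkage ≈ vol_shrink/3 = 7.9/3 = 2.633%

2.633%


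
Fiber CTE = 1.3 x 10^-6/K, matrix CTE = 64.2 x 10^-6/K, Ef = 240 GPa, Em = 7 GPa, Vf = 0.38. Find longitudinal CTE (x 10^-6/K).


E1 = Ef*Vf + Em*(1-Vf) = 95.54
alpha_1 = (alpha_f*Ef*Vf + alpha_m*Em*(1-Vf))/E1 = 4.16 x 10^-6/K

4.16 x 10^-6/K


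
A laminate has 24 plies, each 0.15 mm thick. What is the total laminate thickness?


h = n * t_ply = 24 * 0.15 = 3.6 mm

3.6 mm


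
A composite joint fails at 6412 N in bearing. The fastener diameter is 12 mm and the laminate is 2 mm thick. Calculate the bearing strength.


sigma_br = F/(d*h) = 6412/(12*2) = 267.2 MPa

267.2 MPa


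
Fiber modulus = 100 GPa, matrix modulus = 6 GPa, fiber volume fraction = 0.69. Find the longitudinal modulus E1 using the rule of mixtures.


E1 = Ef*Vf + Em*(1-Vf) = 100*0.69 + 6*0.31 = 70.86 GPa

70.86 GPa


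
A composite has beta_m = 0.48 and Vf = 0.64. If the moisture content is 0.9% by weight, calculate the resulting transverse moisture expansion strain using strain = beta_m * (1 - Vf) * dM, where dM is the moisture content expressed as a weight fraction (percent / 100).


dM = 0.9/100 = 0.009
strain = beta_m * (1-Vf) * dM = 0.48 * 0.36 * 0.009 = 0.0015552

0.0015552


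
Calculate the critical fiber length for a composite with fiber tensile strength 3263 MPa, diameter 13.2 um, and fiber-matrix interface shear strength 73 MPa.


Lc = sigma_f * d / (2 * tau_i) = 3263 * 13.2 / (2 * 73) = 295.0 um

295.0 um


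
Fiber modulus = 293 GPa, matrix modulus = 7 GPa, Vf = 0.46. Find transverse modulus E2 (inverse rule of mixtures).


1/E2 = Vf/Ef + (1-Vf)/Em = 0.46/293 + 0.54/7
E2 = 12.7 GPa

12.7 GPa


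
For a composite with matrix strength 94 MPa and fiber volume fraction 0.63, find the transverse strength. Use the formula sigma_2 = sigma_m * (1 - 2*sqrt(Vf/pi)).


factor = 1 - 2*sqrt(0.63/pi) = 0.1044
sigma_2 = 94 * 0.1044 = 9.81 MPa

9.81 MPa


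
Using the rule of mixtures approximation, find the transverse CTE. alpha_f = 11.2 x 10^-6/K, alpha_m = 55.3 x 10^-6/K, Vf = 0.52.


alpha_2 = alpha_f*Vf + alpha_m*(1-Vf) = 11.2*0.52 + 55.3*0.48 = 32.4 x 10^-6/K

32.4 x 10^-6/K


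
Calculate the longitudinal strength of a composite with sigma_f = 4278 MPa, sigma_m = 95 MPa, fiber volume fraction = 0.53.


sigma_1 = sigma_f*Vf + sigma_m*(1-Vf) = 4278*0.53 + 95*0.47 = 2312.0 MPa

2312.0 MPa


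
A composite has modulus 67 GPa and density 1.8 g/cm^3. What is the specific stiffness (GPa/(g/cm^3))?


Specific stiffness = E/rho = 67/1.8 = 37.2 GPa/(g/cm^3)

37.2 GPa/(g/cm^3)


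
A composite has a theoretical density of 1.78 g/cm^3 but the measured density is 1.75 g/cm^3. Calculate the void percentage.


Void% = (rho_theo - rho_actual)/rho_theo * 100 = (1.78 - 1.75)/1.78 * 100 = 1.69%

1.69%


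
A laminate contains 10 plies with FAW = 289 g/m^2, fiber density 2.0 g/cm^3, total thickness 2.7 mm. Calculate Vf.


Vf = n * FAW / (rho_f * h * 1000) = 10 * 289 / (2.0 * 2.7 * 1000) = 0.5352

0.5352


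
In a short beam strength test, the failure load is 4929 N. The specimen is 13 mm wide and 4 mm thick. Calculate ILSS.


ILSS = 3F/(4bh) = 3*4929/(4*13*4) = 71.09 MPa

71.09 MPa


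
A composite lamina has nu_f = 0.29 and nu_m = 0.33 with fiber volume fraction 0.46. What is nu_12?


nu_12 = nu_f*Vf + nu_m*(1-Vf) = 0.29*0.46 + 0.33*0.54 = 0.3116

0.3116


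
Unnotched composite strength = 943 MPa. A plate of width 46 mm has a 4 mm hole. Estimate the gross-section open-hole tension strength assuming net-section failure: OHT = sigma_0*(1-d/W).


OHT = sigma_0*(1-d/W) = 943*(1-4/46) = 861.0 MPa

861.0 MPa


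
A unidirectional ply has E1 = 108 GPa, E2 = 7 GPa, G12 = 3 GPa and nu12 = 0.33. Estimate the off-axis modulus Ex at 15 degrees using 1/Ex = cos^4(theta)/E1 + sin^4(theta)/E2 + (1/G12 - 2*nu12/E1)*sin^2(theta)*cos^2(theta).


cos^4(15) = 0.870513, sin^4(15) = 0.004487, sin^2(15)*cos^2(15) = 0.0625
1/G12 - 2*nu12/E1 = 1/3 - 2*0.33/108 = 0.327222 GPa^-1
1/Ex = 0.870513/108 + 0.004487/7 + 0.327222*0.0625 = 0.0291527 GPa^-1
Ex = 34.3 GPa

34.3 GPa


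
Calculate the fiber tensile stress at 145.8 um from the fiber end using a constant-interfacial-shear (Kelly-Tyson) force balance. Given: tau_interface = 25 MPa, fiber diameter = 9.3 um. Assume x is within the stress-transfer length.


Force balance: sigma_f * (pi*d^2/4) = tau * (pi*d) * x  ->  sigma_f = 4 * tau * x / d
sigma_f = 4 * 25 * 145.8 / 9.3 = 1567.7 MPa

1567.7 MPa


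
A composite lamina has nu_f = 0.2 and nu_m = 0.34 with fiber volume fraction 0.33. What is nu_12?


nu_12 = nu_f*Vf + nu_m*(1-Vf) = 0.2*0.33 + 0.34*0.67 = 0.2938

0.2938


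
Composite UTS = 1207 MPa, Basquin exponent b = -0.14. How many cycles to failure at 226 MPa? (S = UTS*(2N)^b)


N = 0.5 * (S/UTS)^(1/b) = 0.5 * (226/1207)^(1/-0.14) = 78723.5212 cycles

78723.5212 cycles


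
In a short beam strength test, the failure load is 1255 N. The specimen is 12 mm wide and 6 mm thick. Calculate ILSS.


ILSS = 3F/(4bh) = 3*1255/(4*12*6) = 13.07 MPa

13.07 MPa


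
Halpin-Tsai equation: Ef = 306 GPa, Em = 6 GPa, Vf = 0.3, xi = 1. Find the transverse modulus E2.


eta = (Ef/Em - 1)/(Ef/Em + xi) = (51.0 - 1)/(51.0 + 1) = 0.9615
E2 = Em*(1+xi*eta*Vf)/(1-eta*Vf) = 10.86 GPa

10.86 GPa


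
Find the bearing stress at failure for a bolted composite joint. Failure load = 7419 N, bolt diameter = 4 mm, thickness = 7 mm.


sigma_br = F/(d*h) = 7419/(4*7) = 265.0 MPa

265.0 MPa


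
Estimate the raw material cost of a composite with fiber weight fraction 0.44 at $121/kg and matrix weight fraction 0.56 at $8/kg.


Cost = cost_f*Wf + cost_m*Wm = 121*0.44 + 8*0.56 = $57.72/kg

$57.72/kg


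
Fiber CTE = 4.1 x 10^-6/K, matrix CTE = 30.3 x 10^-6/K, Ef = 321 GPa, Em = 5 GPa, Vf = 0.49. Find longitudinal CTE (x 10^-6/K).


E1 = Ef*Vf + Em*(1-Vf) = 159.84
alpha_1 = (alpha_f*Ef*Vf + alpha_m*Em*(1-Vf))/E1 = 4.52 x 10^-6/K

4.52 x 10^-6/K


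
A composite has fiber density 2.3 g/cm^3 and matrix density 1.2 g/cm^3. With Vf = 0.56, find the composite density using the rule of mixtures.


rho_c = rho_f*Vf + rho_m*(1-Vf) = 2.3*0.56 + 1.2*0.44 = 1.816 g/cm^3

1.816 g/cm^3


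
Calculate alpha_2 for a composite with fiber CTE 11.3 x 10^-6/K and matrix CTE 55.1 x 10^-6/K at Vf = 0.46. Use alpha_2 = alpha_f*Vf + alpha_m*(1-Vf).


alpha_2 = alpha_f*Vf + alpha_m*(1-Vf) = 11.3*0.46 + 55.1*0.54 = 35.0 x 10^-6/K

35.0 x 10^-6/K


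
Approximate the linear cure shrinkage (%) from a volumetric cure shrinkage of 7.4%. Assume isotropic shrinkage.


Linear shrinkage ≈ vol_shrink/3 = 7.4/3 = 2.467%

2.467%


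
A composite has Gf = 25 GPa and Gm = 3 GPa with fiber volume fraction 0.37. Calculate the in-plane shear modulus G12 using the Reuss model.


1/G12 = Vf/Gf + (1-Vf)/Gm = 0.37/25 + 0.63/3
G12 = 4.45 GPa

4.45 GPa


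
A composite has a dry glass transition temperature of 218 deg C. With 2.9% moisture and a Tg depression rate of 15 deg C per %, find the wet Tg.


Tg_wet = Tg_dry - k*moisture = 218 - 15*2.9 = 174.5 deg C

174.5 deg C


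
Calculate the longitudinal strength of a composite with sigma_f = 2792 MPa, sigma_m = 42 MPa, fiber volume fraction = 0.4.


sigma_1 = sigma_f*Vf + sigma_m*(1-Vf) = 2792*0.4 + 42*0.6 = 1142.0 MPa

1142.0 MPa


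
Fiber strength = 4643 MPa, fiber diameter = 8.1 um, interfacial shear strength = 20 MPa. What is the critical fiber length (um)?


Lc = sigma_f * d / (2 * tau_i) = 4643 * 8.1 / (2 * 20) = 940.2 um

940.2 um


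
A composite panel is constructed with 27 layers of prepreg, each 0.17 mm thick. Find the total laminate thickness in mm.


h = n * t_ply = 27 * 0.17 = 4.59 mm

4.59 mm


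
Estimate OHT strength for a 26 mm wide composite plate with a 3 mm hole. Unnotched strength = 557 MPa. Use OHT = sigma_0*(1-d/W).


OHT = sigma_0*(1-d/W) = 557*(1-3/26) = 492.7 MPa

492.7 MPa


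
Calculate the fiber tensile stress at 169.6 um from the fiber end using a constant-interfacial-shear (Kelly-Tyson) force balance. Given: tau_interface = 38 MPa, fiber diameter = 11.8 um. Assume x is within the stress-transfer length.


Force balance: sigma_f * (pi*d^2/4) = tau * (pi*d) * x  ->  sigma_f = 4 * tau * x / d
sigma_f = 4 * 38 * 169.6 / 11.8 = 2184.7 MPa

2184.7 MPa


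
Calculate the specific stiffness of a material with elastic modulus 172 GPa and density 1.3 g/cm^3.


Specific stiffness = E/rho = 172/1.3 = 132.3 GPa/(g/cm^3)

132.3 GPa/(g/cm^3)


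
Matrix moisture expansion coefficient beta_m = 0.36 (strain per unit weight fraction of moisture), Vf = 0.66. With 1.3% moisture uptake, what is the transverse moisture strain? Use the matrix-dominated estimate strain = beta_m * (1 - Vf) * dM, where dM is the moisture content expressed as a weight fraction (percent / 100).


dM = 1.3/100 = 0.013
strain = beta_m * (1-Vf) * dM = 0.36 * 0.34 * 0.013 = 0.0015912

0.0015912


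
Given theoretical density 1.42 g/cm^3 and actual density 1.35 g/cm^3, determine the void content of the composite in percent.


Void% = (rho_theo - rho_actual)/rho_theo * 100 = (1.42 - 1.35)/1.42 * 100 = 4.93%

4.93%


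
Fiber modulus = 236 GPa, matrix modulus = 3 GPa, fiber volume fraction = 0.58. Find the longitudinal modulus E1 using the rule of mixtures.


E1 = Ef*Vf + Em*(1-Vf) = 236*0.58 + 3*0.42 = 138.14 GPa

138.14 GPa


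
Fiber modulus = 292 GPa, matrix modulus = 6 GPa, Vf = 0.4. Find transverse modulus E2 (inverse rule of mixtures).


1/E2 = Vf/Ef + (1-Vf)/Em = 0.4/292 + 0.6/6
E2 = 9.86 GPa

9.86 GPa


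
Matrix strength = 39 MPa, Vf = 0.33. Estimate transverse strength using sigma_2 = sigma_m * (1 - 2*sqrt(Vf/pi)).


factor = 1 - 2*sqrt(0.33/pi) = 0.3518
sigma_2 = 39 * 0.3518 = 13.72 MPa

13.72 MPa


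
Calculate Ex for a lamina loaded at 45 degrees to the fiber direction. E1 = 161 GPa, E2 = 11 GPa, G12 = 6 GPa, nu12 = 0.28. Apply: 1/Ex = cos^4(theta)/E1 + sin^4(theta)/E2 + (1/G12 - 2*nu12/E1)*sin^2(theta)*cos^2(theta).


cos^4(45) = 0.25, sin^4(45) = 0.25, sin^2(45)*cos^2(45) = 0.25
1/G12 - 2*nu12/E1 = 1/6 - 2*0.28/161 = 0.163188 GPa^-1
1/Ex = 0.25/161 + 0.25/11 + 0.163188*0.25 = 0.0650772 GPa^-1
Ex = 15.37 GPa

15.37 GPa


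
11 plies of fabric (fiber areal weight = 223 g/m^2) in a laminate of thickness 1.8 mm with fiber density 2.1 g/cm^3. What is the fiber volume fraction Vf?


Vf = n * FAW / (rho_f * h * 1000) = 11 * 223 / (2.1 * 1.8 * 1000) = 0.6489

0.6489


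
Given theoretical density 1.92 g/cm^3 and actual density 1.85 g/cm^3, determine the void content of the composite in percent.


Void% = (rho_theo - rho_actual)/rho_theo * 100 = (1.92 - 1.85)/1.92 * 100 = 3.65%

3.65%


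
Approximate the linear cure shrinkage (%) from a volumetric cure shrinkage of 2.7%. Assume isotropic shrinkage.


Linear shrinkage ≈ vol_shrink/3 = 2.7/3 = 0.9%

0.9%


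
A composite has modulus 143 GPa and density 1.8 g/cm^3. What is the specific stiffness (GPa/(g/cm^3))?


Specific stiffness = E/rho = 143/1.8 = 79.4 GPa/(g/cm^3)

79.4 GPa/(g/cm^3)


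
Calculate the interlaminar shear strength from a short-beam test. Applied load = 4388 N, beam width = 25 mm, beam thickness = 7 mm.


ILSS = 3F/(4bh) = 3*4388/(4*25*7) = 18.81 MPa

18.81 MPa


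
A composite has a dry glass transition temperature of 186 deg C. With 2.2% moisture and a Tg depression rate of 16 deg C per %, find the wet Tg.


Tg_wet = Tg_dry - k*moisture = 186 - 16*2.2 = 150.8 deg C

150.8 deg C


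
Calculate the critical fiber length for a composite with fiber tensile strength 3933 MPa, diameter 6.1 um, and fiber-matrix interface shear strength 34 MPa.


Lc = sigma_f * d / (2 * tau_i) = 3933 * 6.1 / (2 * 34) = 352.8 um

352.8 um


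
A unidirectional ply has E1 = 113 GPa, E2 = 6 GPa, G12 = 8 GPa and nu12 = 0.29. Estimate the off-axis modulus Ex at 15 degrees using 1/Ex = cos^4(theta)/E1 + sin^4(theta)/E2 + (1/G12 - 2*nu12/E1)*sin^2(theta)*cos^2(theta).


cos^4(15) = 0.870513, sin^4(15) = 0.004487, sin^2(15)*cos^2(15) = 0.0625
1/G12 - 2*nu12/E1 = 1/8 - 2*0.29/113 = 0.119867 GPa^-1
1/Ex = 0.870513/113 + 0.004487/6 + 0.119867*0.0625 = 0.0159432 GPa^-1
Ex = 62.72 GPa

62.72 GPa


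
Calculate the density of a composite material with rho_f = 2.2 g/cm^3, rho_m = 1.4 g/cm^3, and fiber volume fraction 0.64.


rho_c = rho_f*Vf + rho_m*(1-Vf) = 2.2*0.64 + 1.4*0.36 = 1.912 g/cm^3

1.912 g/cm^3


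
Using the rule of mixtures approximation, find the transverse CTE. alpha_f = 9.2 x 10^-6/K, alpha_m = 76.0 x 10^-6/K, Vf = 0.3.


alpha_2 = alpha_f*Vf + alpha_m*(1-Vf) = 9.2*0.3 + 76.0*0.7 = 56.0 x 10^-6/K

56.0 x 10^-6/K


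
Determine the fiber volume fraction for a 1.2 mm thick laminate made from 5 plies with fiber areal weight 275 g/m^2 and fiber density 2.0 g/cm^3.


Vf = n * FAW / (rho_f * h * 1000) = 5 * 275 / (2.0 * 1.2 * 1000) = 0.5729

0.5729


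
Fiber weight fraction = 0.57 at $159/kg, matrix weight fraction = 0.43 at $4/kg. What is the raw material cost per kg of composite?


Cost = cost_f*Wf + cost_m*Wm = 159*0.57 + 4*0.43 = $92.35/kg

$92.35/kg


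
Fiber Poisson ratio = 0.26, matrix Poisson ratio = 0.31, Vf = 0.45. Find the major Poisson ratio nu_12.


nu_12 = nu_f*Vf + nu_m*(1-Vf) = 0.26*0.45 + 0.31*0.55 = 0.2875

0.2875


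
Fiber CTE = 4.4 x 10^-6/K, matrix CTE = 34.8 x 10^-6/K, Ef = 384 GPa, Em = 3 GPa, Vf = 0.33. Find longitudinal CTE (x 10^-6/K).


E1 = Ef*Vf + Em*(1-Vf) = 128.73
alpha_1 = (alpha_f*Ef*Vf + alpha_m*Em*(1-Vf))/E1 = 4.87 x 10^-6/K

4.87 x 10^-6/K


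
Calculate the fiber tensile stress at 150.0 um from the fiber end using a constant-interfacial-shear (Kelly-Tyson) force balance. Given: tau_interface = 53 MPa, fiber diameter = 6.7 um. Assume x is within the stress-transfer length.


Force balance: sigma_f * (pi*d^2/4) = tau * (pi*d) * x  ->  sigma_f = 4 * tau * x / d
sigma_f = 4 * 53 * 150.0 / 6.7 = 4746.3 MPa

4746.3 MPa


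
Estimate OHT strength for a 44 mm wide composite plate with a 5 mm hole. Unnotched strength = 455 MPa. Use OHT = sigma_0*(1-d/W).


OHT = sigma_0*(1-d/W) = 455*(1-5/44) = 403.3 MPa

403.3 MPa


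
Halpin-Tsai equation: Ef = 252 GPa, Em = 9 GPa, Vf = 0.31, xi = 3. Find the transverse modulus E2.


eta = (Ef/Em - 1)/(Ef/Em + xi) = (28.0 - 1)/(28.0 + 3) = 0.871
E2 = Em*(1+xi*eta*Vf)/(1-eta*Vf) = 22.32 GPa

22.32 GPa


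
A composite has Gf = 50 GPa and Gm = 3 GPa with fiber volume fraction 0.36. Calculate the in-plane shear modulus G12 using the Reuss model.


1/G12 = Vf/Gf + (1-Vf)/Gm = 0.36/50 + 0.64/3
G12 = 4.53 GPa

4.53 GPa


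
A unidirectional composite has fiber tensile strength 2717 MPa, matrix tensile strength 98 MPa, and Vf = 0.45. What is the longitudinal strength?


sigma_1 = sigma_f*Vf + sigma_m*(1-Vf) = 2717*0.45 + 98*0.55 = 1276.6 MPa

1276.6 MPa


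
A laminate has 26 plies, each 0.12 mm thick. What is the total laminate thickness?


h = n * t_ply = 26 * 0.12 = 3.12 mm

3.12 mm


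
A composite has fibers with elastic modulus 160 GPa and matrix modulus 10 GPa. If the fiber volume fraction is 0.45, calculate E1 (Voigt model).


E1 = Ef*Vf + Em*(1-Vf) = 160*0.45 + 10*0.55 = 77.5 GPa

77.5 GPa


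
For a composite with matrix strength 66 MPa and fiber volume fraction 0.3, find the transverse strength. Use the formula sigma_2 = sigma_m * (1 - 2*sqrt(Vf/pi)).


factor = 1 - 2*sqrt(0.3/pi) = 0.382
sigma_2 = 66 * 0.382 = 25.21 MPa

25.21 MPa


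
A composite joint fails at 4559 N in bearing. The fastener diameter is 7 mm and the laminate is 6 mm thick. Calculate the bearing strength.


sigma_br = F/(d*h) = 4559/(7*6) = 108.5 MPa

108.5 MPa


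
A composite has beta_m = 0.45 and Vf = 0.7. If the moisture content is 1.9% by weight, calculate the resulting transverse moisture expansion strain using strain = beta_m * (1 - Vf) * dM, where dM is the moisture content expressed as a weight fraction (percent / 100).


dM = 1.9/100 = 0.019
strain = beta_m * (1-Vf) * dM = 0.45 * 0.3 * 0.019 = 0.002565

0.002565


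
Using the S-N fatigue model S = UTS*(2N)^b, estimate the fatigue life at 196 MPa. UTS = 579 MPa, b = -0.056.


N = 0.5 * (S/UTS)^(1/b) = 0.5 * (196/579)^(1/-0.056) = 1.2571e+08 cycles

1.2571e+08 cycles


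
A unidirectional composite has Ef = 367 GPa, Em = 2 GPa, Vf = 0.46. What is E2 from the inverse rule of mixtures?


1/E2 = Vf/Ef + (1-Vf)/Em = 0.46/367 + 0.54/2
E2 = 3.69 GPa

3.69 GPa


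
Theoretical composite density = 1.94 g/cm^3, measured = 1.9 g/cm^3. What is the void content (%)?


Void% = (rho_theo - rho_actual)/rho_theo * 100 = (1.94 - 1.9)/1.94 * 100 = 2.06%

2.06%


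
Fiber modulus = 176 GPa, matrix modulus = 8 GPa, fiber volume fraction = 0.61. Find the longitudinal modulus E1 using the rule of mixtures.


E1 = Ef*Vf + Em*(1-Vf) = 176*0.61 + 8*0.39 = 110.48 GPa

110.48 GPa


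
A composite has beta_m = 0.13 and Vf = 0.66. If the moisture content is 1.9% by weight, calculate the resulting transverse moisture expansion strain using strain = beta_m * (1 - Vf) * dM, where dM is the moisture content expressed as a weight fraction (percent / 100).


dM = 1.9/100 = 0.019
strain = beta_m * (1-Vf) * dM = 0.13 * 0.34 * 0.019 = 0.0008398

0.0008398


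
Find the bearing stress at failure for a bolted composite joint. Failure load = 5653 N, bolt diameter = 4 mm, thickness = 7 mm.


sigma_br = F/(d*h) = 5653/(4*7) = 201.9 MPa

201.9 MPa


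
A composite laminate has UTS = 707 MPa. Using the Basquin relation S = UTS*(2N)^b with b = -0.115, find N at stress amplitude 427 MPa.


N = 0.5 * (S/UTS)^(1/b) = 0.5 * (427/707)^(1/-0.115) = 40.1092 cycles

40.1092 cycles


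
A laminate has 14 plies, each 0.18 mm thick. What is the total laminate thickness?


h = n * t_ply = 14 * 0.18 = 2.52 mm

2.52 mm


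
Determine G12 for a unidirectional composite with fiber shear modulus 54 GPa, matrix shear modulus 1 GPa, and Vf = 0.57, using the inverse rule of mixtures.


1/G12 = Vf/Gf + (1-Vf)/Gm = 0.57/54 + 0.43/1
G12 = 2.27 GPa

2.27 GPa


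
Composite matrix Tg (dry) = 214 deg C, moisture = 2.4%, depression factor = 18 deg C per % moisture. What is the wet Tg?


Tg_wet = Tg_dry - k*moisture = 214 - 18*2.4 = 170.8 deg C

170.8 deg C


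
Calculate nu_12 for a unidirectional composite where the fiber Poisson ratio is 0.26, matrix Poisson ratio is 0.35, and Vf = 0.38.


nu_12 = nu_f*Vf + nu_m*(1-Vf) = 0.26*0.38 + 0.35*0.62 = 0.3158

0.3158


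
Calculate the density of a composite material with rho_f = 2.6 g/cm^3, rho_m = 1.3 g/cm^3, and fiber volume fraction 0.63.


rho_c = rho_f*Vf + rho_m*(1-Vf) = 2.6*0.63 + 1.3*0.37 = 2.119 g/cm^3

2.119 g/cm^3


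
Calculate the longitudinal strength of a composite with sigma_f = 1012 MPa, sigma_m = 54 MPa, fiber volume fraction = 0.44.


sigma_1 = sigma_f*Vf + sigma_m*(1-Vf) = 1012*0.44 + 54*0.56 = 475.5 MPa

475.5 MPa


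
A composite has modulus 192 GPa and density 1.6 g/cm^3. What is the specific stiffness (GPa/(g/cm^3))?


Specific stiffness = E/rho = 192/1.6 = 120.0 GPa/(g/cm^3)

120.0 GPa/(g/cm^3)


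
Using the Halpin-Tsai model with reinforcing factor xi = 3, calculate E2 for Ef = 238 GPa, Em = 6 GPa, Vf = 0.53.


eta = (Ef/Em - 1)/(Ef/Em + xi) = (39.6667 - 1)/(39.6667 + 3) = 0.9063
E2 = Em*(1+xi*eta*Vf)/(1-eta*Vf) = 28.18 GPa

28.18 GPa


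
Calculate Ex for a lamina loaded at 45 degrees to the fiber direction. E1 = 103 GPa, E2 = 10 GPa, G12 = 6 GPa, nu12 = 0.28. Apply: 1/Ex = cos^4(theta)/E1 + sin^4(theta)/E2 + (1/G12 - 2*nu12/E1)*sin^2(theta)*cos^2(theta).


cos^4(45) = 0.25, sin^4(45) = 0.25, sin^2(45)*cos^2(45) = 0.25
1/G12 - 2*nu12/E1 = 1/6 - 2*0.28/103 = 0.16123 GPa^-1
1/Ex = 0.25/103 + 0.25/10 + 0.16123*0.25 = 0.0677346 GPa^-1
Ex = 14.76 GPa

14.76 GPa


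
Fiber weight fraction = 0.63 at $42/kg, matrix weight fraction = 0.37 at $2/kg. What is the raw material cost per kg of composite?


Cost = cost_f*Wf + cost_m*Wm = 42*0.63 + 2*0.37 = $27.2/kg

$27.2/kg


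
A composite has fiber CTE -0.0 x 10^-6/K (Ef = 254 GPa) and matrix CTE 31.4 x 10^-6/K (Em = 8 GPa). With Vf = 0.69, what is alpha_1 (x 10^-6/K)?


E1 = Ef*Vf + Em*(1-Vf) = 177.74
alpha_1 = (alpha_f*Ef*Vf + alpha_m*Em*(1-Vf))/E1 = 0.44 x 10^-6/K

0.44 x 10^-6/K


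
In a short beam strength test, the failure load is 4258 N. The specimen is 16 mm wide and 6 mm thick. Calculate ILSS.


ILSS = 3F/(4bh) = 3*4258/(4*16*6) = 33.27 MPa

33.27 MPa


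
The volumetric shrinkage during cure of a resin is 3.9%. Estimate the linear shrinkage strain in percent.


Linear shrinkage ≈ vol_shrink/3 = 3.9/3 = 1.3%

1.3%


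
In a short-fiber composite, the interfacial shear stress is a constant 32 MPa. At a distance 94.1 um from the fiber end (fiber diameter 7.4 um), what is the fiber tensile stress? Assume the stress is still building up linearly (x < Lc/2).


Force balance: sigma_f * (pi*d^2/4) = tau * (pi*d) * x  ->  sigma_f = 4 * tau * x / d
sigma_f = 4 * 32 * 94.1 / 7.4 = 1627.7 MPa

1627.7 MPa


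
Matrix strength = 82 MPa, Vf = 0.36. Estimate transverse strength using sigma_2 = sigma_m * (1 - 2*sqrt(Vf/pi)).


factor = 1 - 2*sqrt(0.36/pi) = 0.323
sigma_2 = 82 * 0.323 = 26.48 MPa

26.48 MPa


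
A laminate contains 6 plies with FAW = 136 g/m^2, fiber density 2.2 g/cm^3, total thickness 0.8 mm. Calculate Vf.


Vf = n * FAW / (rho_f * h * 1000) = 6 * 136 / (2.2 * 0.8 * 1000) = 0.4636

0.4636


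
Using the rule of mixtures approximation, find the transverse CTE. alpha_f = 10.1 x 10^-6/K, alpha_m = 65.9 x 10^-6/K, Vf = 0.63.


alpha_2 = alpha_f*Vf + alpha_m*(1-Vf) = 10.1*0.63 + 65.9*0.37 = 30.7 x 10^-6/K

30.7 x 10^-6/K


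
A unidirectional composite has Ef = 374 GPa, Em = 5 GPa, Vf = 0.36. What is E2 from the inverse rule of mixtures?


1/E2 = Vf/Ef + (1-Vf)/Em = 0.36/374 + 0.64/5
E2 = 7.75 GPa

7.75 GPa


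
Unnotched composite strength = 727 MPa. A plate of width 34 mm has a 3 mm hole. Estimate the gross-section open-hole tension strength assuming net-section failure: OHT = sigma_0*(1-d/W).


OHT = sigma_0*(1-d/W) = 727*(1-3/34) = 662.9 MPa

662.9 MPa


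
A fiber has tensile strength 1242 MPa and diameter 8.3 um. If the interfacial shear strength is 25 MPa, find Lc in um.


Lc = sigma_f * d / (2 * tau_i) = 1242 * 8.3 / (2 * 25) = 206.2 um

206.2 um


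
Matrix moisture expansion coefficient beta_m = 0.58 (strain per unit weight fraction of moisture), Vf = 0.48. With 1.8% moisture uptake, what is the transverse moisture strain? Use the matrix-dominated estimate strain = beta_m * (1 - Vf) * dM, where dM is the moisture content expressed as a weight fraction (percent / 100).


dM = 1.8/100 = 0.018
strain = beta_m * (1-Vf) * dM = 0.58 * 0.52 * 0.018 = 0.0054288

0.0054288


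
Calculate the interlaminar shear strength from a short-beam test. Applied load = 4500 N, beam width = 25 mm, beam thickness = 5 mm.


ILSS = 3F/(4bh) = 3*4500/(4*25*5) = 27.0 MPa

27.0 MPa


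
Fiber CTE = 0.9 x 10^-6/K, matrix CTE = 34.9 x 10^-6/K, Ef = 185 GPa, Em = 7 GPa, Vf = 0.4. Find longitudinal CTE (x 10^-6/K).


E1 = Ef*Vf + Em*(1-Vf) = 78.2
alpha_1 = (alpha_f*Ef*Vf + alpha_m*Em*(1-Vf))/E1 = 2.73 x 10^-6/K

2.73 x 10^-6/K


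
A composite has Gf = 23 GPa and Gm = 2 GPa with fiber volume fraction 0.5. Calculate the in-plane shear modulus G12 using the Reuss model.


1/G12 = Vf/Gf + (1-Vf)/Gm = 0.5/23 + 0.5/2
G12 = 3.68 GPa

3.68 GPa


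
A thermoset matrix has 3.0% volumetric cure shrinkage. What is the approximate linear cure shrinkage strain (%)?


Linear shrinkage ≈ vol_shrink/3 = 3.0/3 = 1.0%

1.0%


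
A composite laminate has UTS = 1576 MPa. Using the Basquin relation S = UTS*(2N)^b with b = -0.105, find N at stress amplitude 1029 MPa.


N = 0.5 * (S/UTS)^(1/b) = 0.5 * (1029/1576)^(1/-0.105) = 28.9879 cycles

28.9879 cycles


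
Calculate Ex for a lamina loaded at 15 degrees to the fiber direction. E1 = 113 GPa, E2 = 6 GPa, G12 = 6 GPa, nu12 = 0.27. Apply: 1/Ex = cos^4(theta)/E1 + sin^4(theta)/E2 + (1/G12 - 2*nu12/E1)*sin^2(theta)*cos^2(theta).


cos^4(15) = 0.870513, sin^4(15) = 0.004487, sin^2(15)*cos^2(15) = 0.0625
1/G12 - 2*nu12/E1 = 1/6 - 2*0.27/113 = 0.161888 GPa^-1
1/Ex = 0.870513/113 + 0.004487/6 + 0.161888*0.0625 = 0.0185695 GPa^-1
Ex = 53.85 GPa

53.85 GPa


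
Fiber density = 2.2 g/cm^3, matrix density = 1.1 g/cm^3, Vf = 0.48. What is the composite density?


rho_c = rho_f*Vf + rho_m*(1-Vf) = 2.2*0.48 + 1.1*0.52 = 1.628 g/cm^3

1.628 g/cm^3


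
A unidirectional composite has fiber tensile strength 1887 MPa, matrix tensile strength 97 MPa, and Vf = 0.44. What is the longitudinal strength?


sigma_1 = sigma_f*Vf + sigma_m*(1-Vf) = 1887*0.44 + 97*0.56 = 884.6 MPa

884.6 MPa


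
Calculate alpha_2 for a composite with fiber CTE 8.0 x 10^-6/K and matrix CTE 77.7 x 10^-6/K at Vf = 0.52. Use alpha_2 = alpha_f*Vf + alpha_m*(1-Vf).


alpha_2 = alpha_f*Vf + alpha_m*(1-Vf) = 8.0*0.52 + 77.7*0.48 = 41.5 x 10^-6/K

41.5 x 10^-6/K


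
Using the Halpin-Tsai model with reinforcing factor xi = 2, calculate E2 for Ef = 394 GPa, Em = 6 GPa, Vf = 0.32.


eta = (Ef/Em - 1)/(Ef/Em + xi) = (65.6667 - 1)/(65.6667 + 2) = 0.9557
E2 = Em*(1+xi*eta*Vf)/(1-eta*Vf) = 13.93 GPa

13.93 GPa


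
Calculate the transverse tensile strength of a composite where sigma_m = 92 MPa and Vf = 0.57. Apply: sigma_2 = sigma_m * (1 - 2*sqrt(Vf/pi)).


factor = 1 - 2*sqrt(0.57/pi) = 0.1481
sigma_2 = 92 * 0.1481 = 13.62 MPa

13.62 MPa


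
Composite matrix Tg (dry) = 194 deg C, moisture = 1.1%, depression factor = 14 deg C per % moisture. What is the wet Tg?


Tg_wet = Tg_dry - k*moisture = 194 - 14*1.1 = 178.6 deg C

178.6 deg C


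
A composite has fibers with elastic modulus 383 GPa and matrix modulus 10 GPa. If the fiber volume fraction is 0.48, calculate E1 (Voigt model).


E1 = Ef*Vf + Em*(1-Vf) = 383*0.48 + 10*0.52 = 189.04 GPa

189.04 GPa


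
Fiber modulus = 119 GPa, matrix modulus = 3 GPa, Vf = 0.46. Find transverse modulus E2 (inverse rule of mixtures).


1/E2 = Vf/Ef + (1-Vf)/Em = 0.46/119 + 0.54/3
E2 = 5.44 GPa

5.44 GPa


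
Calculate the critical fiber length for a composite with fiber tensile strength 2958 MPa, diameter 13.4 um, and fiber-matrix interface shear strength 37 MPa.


Lc = sigma_f * d / (2 * tau_i) = 2958 * 13.4 / (2 * 37) = 535.6 um

535.6 um
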